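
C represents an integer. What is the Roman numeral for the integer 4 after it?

C = 100
100 + 4 = 104

CIV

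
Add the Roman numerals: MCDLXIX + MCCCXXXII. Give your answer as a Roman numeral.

MCDLXIX = 1469
MCCCXXXII = 1332
1469 + 1332 = 2801

MMDCCCI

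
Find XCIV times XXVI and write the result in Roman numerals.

XCIV = 94
XXVI = 26
94 × 26 = 2444

MMCDXLIV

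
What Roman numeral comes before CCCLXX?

CCCLXX = 370, so the previous integer is 370 - 1 = 369

CCCLXIX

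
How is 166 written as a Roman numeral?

Convert 166 to Roman numerals:
  166 contains 1×100 (C)
  66 contains 1×50 (L)
  16 contains 1×10 (X)
  6 contains 1×5 (V)
  1 contains 1×1 (I)

CLXVI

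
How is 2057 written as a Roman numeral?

Convert 2057 to Roman numerals:
  2057 contains 2×1000 (MM)
  57 contains 1×50 (L)
  7 contains 1×5 (V)
  2 contains 2×1 (II)

MMLVII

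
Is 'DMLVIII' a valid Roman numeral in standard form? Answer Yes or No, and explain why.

'DMLVIII': Invalid subtractive combination: DM

No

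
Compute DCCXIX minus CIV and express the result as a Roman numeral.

DCCXIX = 719
CIV = 104
719 - 104 = 615

DCXV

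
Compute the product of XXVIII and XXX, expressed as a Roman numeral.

XXVIII = 28
XXX = 30
28 × 30 = 840

DCCCXL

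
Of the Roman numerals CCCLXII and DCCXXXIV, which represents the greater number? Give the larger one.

CCCLXII = 362
DCCXXXIV = 734
734 is larger

DCCXXXIV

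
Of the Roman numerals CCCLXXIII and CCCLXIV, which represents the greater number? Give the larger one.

CCCLXXIII = 373
CCCLXIV = 364
373 is larger

CCCLXXIII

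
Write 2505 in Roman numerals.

Convert 2505 to Roman numerals:
  2505 contains 2×1000 (MM)
  505 contains 1×500 (D)
  5 contains 1×5 (V)

MMDV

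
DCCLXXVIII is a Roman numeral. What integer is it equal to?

DCCLXXVIII: D=500, C=100, C=100, L=50, X=10, X=10, V=5, I=1, I=1, I=1
500 + 100 + 100 + 50 + 10 + 10 + 5 + 1 + 1 + 1 = 778

778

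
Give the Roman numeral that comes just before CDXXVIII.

CDXXVIII = 428, so the previous integer is 428 - 1 = 427

CDXXVII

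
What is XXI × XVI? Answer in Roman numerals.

XXI = 21
XVI = 16
21 × 16 = 336

CCCXXXVI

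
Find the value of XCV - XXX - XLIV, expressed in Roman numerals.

XCV = 95, XXX = 30, XLIV = 44
95 - 30 = 65
65 - 44 = 21

XXI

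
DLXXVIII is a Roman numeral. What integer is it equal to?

DLXXVIII: D=500, L=50, X=10, X=10, V=5, I=1, I=1, I=1
500 + 50 + 10 + 10 + 5 + 1 + 1 + 1 = 578

578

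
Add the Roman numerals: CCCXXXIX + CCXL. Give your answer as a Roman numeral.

CCCXXXIX = 339
CCXL = 240
339 + 240 = 579

DLXXIX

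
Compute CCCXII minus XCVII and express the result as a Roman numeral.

CCCXII = 312
XCVII = 97
312 - 97 = 215

CCXV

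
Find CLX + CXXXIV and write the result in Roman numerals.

CLX = 160
CXXXIV = 134
160 + 134 = 294

CCXCIV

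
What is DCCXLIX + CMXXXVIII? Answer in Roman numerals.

DCCXLIX = 749
CMXXXVIII = 938
749 + 938 = 1687

MDCLXXXVII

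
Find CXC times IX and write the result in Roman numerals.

CXC = 190
IX = 9
190 × 9 = 1710

MDCCX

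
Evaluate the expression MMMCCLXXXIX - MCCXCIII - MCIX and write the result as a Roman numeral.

MMMCCLXXXIX = 3289, MCCXCIII = 1293, MCIX = 1109
3289 - 1293 = 1996
1996 - 1109 = 887

DCCCLXXXVII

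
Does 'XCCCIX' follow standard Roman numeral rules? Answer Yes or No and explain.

'XCCCIX': X (position 1) comes before the larger symbol C (position 3) without being directly in front of it as a subtractive pair; apart from IV, IX, XL, XC, CD and CM, symbols must go from largest to smallest

No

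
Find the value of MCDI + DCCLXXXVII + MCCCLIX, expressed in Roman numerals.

MCDI = 1401, DCCLXXXVII = 787, MCCCLIX = 1359
1401 + 787 = 2188
2188 + 1359 = 3547

MMMDXLVII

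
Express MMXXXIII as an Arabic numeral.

MMXXXIII: M=1000, M=1000, X=10, X=10, X=10, I=1, I=1, I=1
1000 + 1000 + 10 + 10 + 10 + 1 + 1 + 1 = 2033

2033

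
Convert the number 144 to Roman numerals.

Convert 144 to Roman numerals:
  144 contains 1×100 (C)
  44 contains 1×40 (XL)
  4 contains 1×4 (IV)

CXLIV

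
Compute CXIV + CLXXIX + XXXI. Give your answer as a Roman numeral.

CXIV = 114, CLXXIX = 179, XXXI = 31
114 + 179 = 293
293 + 31 = 324

CCCXXIV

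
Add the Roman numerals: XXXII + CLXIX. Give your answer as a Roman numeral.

XXXII = 32
CLXIX = 169
32 + 169 = 201

CCI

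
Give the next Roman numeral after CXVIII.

CXVIII = 118, so the next integer is 118 + 1 = 119

CXIX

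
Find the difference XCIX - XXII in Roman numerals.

XCIX = 99
XXII = 22
99 - 22 = 77

LXXVII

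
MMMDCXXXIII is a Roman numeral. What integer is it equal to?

MMMDCXXXIII: M=1000, M=1000, M=1000, D=500, C=100, X=10, X=10, X=10, I=1, I=1, I=1
1000 + 1000 + 1000 + 500 + 100 + 10 + 10 + 10 + 1 + 1 + 1 = 3633

3633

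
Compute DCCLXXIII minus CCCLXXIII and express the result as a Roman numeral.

DCCLXXIII = 773
CCCLXXIII = 373
773 - 373 = 400

CD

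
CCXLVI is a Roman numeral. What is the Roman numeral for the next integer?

CCXLVI = 246; next is 247

CCXLVII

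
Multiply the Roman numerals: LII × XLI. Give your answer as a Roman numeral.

LII = 52
XLI = 41
52 × 41 = 2132

MMCXXXII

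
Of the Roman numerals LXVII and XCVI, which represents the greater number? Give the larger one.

LXVII = 67
XCVI = 96
96 is larger

XCVI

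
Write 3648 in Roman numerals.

Convert 3648 to Roman numerals:
  3648 contains 3×1000 (MMM)
  648 contains 1×500 (D)
  148 contains 1×100 (C)
  48 contains 1×40 (XL)
  8 contains 1×5 (V)
  3 contains 3×1 (III)

MMMDCXLVIII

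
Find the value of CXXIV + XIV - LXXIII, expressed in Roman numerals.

CXXIV = 124, XIV = 14, LXXIII = 73
124 + 14 = 138
138 - 73 = 65

LXV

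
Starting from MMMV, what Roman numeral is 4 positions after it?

MMMV = 3005
3005 + 4 = 3009

MMMIX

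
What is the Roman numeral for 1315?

Convert 1315 to Roman numerals:
  1315 contains 1×1000 (M)
  315 contains 3×100 (CCC)
  15 contains 1×10 (X)
  5 contains 1×5 (V)

MCCCXV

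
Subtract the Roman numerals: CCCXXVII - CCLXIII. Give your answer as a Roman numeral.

CCCXXVII = 327
CCLXIII = 263
327 - 263 = 64

LXIV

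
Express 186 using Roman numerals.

Convert 186 to Roman numerals:
  186 contains 1×100 (C)
  86 contains 1×50 (L)
  36 contains 3×10 (XXX)
  6 contains 1×5 (V)
  1 contains 1×1 (I)

CLXXXVI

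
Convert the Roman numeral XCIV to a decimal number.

XCIV: XC=90, IV=4
90 + 4 = 94

94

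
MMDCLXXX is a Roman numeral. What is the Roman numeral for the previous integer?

MMDCLXXX = 2680; previous is 2679

MMDCLXXIX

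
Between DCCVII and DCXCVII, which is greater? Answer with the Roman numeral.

DCCVII = 707
DCXCVII = 697
707 is larger

DCCVII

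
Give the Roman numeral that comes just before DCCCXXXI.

DCCCXXXI = 831; previous is 830

DCCCXXX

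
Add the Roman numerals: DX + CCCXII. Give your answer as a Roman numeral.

DX = 510
CCCXII = 312
510 + 312 = 822

DCCCXXII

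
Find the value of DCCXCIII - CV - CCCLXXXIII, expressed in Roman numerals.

DCCXCIII = 793, CV = 105, CCCLXXXIII = 383
793 - 105 = 688
688 - 383 = 305

CCCV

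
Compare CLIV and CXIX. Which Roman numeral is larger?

CLIV = 154
CXIX = 119
154 is larger

CLIV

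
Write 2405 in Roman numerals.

Convert 2405 to Roman numerals:
  2405 contains 2×1000 (MM)
  405 contains 1×400 (CD)
  5 contains 1×5 (V)

MMCDV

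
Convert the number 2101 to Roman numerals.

Convert 2101 to Roman numerals:
  2101 contains 2×1000 (MM)
  101 contains 1×100 (C)
  1 contains 1×1 (I)

MMCI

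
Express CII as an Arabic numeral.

CII: C=100, I=1, I=1
100 + 1 + 1 = 102

102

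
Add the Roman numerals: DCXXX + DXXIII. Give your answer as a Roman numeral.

DCXXX = 630
DXXIII = 523
630 + 523 = 1153

MCLIII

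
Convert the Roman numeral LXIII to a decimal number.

LXIII: L=50, X=10, I=1, I=1, I=1
50 + 10 + 1 + 1 + 1 = 63

63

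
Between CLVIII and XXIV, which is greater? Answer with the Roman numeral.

CLVIII = 158
XXIV = 24
158 is larger

CLVIII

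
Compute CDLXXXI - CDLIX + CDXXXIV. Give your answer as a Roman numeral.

CDLXXXI = 481, CDLIX = 459, CDXXXIV = 434
481 - 459 = 22
22 + 434 = 456

CDLVI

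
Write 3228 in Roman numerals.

Convert 3228 to Roman numerals:
  3228 contains 3×1000 (MMM)
  228 contains 2×100 (CC)
  28 contains 2×10 (XX)
  8 contains 1×5 (V)
  3 contains 3×1 (III)

MMMCCXXVIII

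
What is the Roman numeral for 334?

Convert 334 to Roman numerals:
  334 contains 3×100 (CCC)
  34 contains 3×10 (XXX)
  4 contains 1×4 (IV)

CCCXXXIV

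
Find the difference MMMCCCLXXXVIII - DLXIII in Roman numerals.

MMMCCCLXXXVIII = 3388
DLXIII = 563
3388 - 563 = 2825

MMDCCCXXV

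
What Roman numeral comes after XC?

XC = 90; next is 91

XCI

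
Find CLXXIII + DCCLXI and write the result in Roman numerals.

CLXXIII = 173
DCCLXI = 761
173 + 761 = 934

CMXXXIV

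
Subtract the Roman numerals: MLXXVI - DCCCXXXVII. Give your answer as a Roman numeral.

MLXXVI = 1076
DCCCXXXVII = 837
1076 - 837 = 239

CCXXXIX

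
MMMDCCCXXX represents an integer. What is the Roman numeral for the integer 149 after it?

MMMDCCCXXX = 3830
3830 + 149 = 3979

MMMCMLXXIX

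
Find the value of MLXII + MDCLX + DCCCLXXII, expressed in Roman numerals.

MLXII = 1062, MDCLX = 1660, DCCCLXXII = 872
1062 + 1660 = 2722
2722 + 872 = 3594

MMMDXCIV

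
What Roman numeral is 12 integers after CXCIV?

CXCIV = 194
194 + 12 = 206

CCVI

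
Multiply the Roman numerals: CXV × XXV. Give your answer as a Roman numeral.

CXV = 115
XXV = 25
115 × 25 = 2875

MMDCCCLXXV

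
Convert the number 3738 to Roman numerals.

Convert 3738 to Roman numerals:
  3738 contains 3×1000 (MMM)
  738 contains 1×500 (D)
  238 contains 2×100 (CC)
  38 contains 3×10 (XXX)
  8 contains 1×5 (V)
  3 contains 3×1 (III)

MMMDCCXXXVIII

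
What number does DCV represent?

DCV: D=500, C=100, V=5
500 + 100 + 5 = 605

605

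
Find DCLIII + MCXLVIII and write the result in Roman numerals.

DCLIII = 653
MCXLVIII = 1148
653 + 1148 = 1801

MDCCCI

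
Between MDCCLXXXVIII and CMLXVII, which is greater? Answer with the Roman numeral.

MDCCLXXXVIII = 1788
CMLXVII = 967
1788 is larger

MDCCLXXXVIII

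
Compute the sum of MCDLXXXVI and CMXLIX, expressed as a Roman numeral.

MCDLXXXVI = 1486
CMXLIX = 949
1486 + 949 = 2435

MMCDXXXV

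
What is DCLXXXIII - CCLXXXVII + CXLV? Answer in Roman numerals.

DCLXXXIII = 683, CCLXXXVII = 287, CXLV = 145
683 - 287 = 396
396 + 145 = 541

DXLI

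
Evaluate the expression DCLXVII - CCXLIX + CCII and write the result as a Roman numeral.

DCLXVII = 667, CCXLIX = 249, CCII = 202
667 - 249 = 418
418 + 202 = 620

DCXX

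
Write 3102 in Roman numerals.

Convert 3102 to Roman numerals:
  3102 contains 3×1000 (MMM)
  102 contains 1×100 (C)
  2 contains 2×1 (II)

MMMCII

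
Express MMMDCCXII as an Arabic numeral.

MMMDCCXII: M=1000, M=1000, M=1000, D=500, C=100, C=100, X=10, I=1, I=1
1000 + 1000 + 1000 + 500 + 100 + 100 + 10 + 1 + 1 = 3712

3712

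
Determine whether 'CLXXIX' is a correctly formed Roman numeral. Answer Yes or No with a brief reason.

'CLXXIX': Check the rules: uses only the symbols I, V, X, L, C, D, M; no symbol is repeated more than three times in a row; V, L and D each appear at most once; the only place a smaller symbol precedes a larger one is the allowed subtractive pair IX, the symbol right after such a pair (if any) is smaller than the pair's first symbol, and otherwise the values never increase from left to right. Value: C (100) + L (50) + X (10) + X (10) + IX (9) = 179. So it is a valid standard Roman numeral.

Yes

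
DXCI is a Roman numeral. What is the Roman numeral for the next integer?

DXCI = 591; next is 592

DXCII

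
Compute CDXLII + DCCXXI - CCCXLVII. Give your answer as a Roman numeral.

CDXLII = 442, DCCXXI = 721, CCCXLVII = 347
442 + 721 = 1163
1163 - 347 = 816

DCCCXVI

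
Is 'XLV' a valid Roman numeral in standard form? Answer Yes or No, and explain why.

'XLV': Check the rules: uses only the symbols I, V, X, L, C, D, M; no symbol is repeated more than three times in a row; V, L and D each appear at most once; the only place a smaller symbol precedes a larger one is the allowed subtractive pair XL, the symbol right after such a pair (if any) is smaller than the pair's first symbol, and otherwise the values never increase from left to right. Value: XL (40) + V (5) = 45. So it is a valid standard Roman numeral.

Yes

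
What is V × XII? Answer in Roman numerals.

V = 5
XII = 12
5 × 12 = 60

LX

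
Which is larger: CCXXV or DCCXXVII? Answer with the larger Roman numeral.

CCXXV = 225
DCCXXVII = 727
727 is larger

DCCXXVII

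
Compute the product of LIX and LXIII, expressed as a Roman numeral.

LIX = 59
LXIII = 63
59 × 63 = 3717

MMMDCCXVII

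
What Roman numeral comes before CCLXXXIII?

CCLXXXIII = 283, so the previous integer is 283 - 1 = 282

CCLXXXII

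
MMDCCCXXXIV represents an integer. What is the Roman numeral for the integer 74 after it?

MMDCCCXXXIV = 2834
2834 + 74 = 2908

MMCMVIII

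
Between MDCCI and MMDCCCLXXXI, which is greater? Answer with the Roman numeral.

MDCCI = 1701
MMDCCCLXXXI = 2881
2881 is larger

MMDCCCLXXXI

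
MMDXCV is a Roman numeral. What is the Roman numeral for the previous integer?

MMDXCV = 2595; previous is 2594

MMDXCIV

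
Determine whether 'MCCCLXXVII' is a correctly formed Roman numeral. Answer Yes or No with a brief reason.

'MCCCLXXVII': Check the rules: uses only the symbols I, V, X, L, C, D, M; no symbol is repeated more than three times in a row; V, L and D each appear at most once; no smaller symbol precedes a larger one (values never increase from left to right). Value: M (1000) + C (100) + C (100) + C (100) + L (50) + X (10) + X (10) + V (5) + I (1) + I (1) = 1377. So it is a valid standard Roman numeral.

Yes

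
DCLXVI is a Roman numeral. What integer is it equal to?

DCLXVI: D=500, C=100, L=50, X=10, V=5, I=1
500 + 100 + 50 + 10 + 5 + 1 = 666

666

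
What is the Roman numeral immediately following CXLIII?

CXLIII = 143, so the next integer is 143 + 1 = 144

CXLIV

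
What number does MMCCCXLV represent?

MMCCCXLV: M=1000, M=1000, C=100, C=100, C=100, XL=40, V=5
1000 + 1000 + 100 + 100 + 100 + 40 + 5 = 2345

2345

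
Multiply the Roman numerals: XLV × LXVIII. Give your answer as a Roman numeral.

XLV = 45
LXVIII = 68
45 × 68 = 3060

MMMLX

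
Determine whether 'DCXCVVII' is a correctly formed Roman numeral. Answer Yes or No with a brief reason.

'DCXCVVII': V should not appear more than once

No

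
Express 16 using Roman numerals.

Convert 16 to Roman numerals:
  16 contains 1×10 (X)
  6 contains 1×5 (V)
  1 contains 1×1 (I)

XVI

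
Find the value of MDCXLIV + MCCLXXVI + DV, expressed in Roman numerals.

MDCXLIV = 1644, MCCLXXVI = 1276, DV = 505
1644 + 1276 = 2920
2920 + 505 = 3425

MMMCDXXV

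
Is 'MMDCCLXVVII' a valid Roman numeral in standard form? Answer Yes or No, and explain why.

'MMDCCLXVVII': V should not appear more than once

No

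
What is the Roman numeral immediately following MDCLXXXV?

MDCLXXXV = 1685; next is 1686

MDCLXXXVI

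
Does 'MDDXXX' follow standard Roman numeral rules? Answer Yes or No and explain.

'MDDXXX': D should not appear more than once

No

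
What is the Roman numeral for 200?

Convert 200 to Roman numerals:
  200 contains 2×100 (CC)

CC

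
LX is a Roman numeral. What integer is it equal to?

LX: L=50, X=10
50 + 10 = 60

60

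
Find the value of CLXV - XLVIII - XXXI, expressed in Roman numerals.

CLXV = 165, XLVIII = 48, XXXI = 31
165 - 48 = 117
117 - 31 = 86

LXXXVI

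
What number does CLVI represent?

CLVI: C=100, L=50, V=5, I=1
100 + 50 + 5 + 1 = 156

156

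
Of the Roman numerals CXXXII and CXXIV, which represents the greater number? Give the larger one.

CXXXII = 132
CXXIV = 124
132 is larger

CXXXII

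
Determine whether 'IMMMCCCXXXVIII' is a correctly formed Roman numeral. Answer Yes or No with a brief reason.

'IMMMCCCXXXVIII': Invalid subtractive combination: IM

No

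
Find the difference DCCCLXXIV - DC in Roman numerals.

DCCCLXXIV = 874
DC = 600
874 - 600 = 274

CCLXXIV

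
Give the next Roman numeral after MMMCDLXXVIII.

MMMCDLXXVIII = 3478, so the next integer is 3478 + 1 = 3479

MMMCDLXXIX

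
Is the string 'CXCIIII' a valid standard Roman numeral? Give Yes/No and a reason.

'CXCIIII': More than 3 consecutive I's

No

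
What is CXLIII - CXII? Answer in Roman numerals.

CXLIII = 143
CXII = 112
143 - 112 = 31

XXXI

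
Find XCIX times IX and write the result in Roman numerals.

XCIX = 99
IX = 9
99 × 9 = 891

DCCCXCI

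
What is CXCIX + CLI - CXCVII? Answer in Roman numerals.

CXCIX = 199, CLI = 151, CXCVII = 197
199 + 151 = 350
350 - 197 = 153

CLIII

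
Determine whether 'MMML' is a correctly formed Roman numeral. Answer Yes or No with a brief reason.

'MMML': Check the rules: uses only the symbols I, V, X, L, C, D, M; no symbol is repeated more than three times in a row; V, L and D each appear at most once; no smaller symbol precedes a larger one (values never increase from left to right). Value: M (1000) + M (1000) + M (1000) + L (50) = 3050. So it is a valid standard Roman numeral.

Yes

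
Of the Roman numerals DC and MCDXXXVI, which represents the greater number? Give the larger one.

DC = 600
MCDXXXVI = 1436
1436 is larger

MCDXXXVI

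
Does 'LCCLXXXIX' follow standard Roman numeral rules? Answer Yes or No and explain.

'LCCLXXXIX': L should not appear more than once

No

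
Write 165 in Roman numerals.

Convert 165 to Roman numerals:
  165 contains 1×100 (C)
  65 contains 1×50 (L)
  15 contains 1×10 (X)
  5 contains 1×5 (V)

CLXV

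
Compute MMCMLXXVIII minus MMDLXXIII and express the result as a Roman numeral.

MMCMLXXVIII = 2978
MMDLXXIII = 2573
2978 - 2573 = 405

CDV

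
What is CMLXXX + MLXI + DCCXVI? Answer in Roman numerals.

CMLXXX = 980, MLXI = 1061, DCCXVI = 716
980 + 1061 = 2041
2041 + 716 = 2757

MMDCCLVII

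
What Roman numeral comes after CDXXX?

CDXXX = 430, so the next integer is 430 + 1 = 431

CDXXXI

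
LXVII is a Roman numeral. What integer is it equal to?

LXVII: L=50, X=10, V=5, I=1, I=1
50 + 10 + 5 + 1 + 1 = 67

67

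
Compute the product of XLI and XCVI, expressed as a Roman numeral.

XLI = 41
XCVI = 96
41 × 96 = 3936

MMMCMXXXVI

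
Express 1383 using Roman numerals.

Convert 1383 to Roman numerals:
  1383 contains 1×1000 (M)
  383 contains 3×100 (CCC)
  83 contains 1×50 (L)
  33 contains 3×10 (XXX)
  3 contains 3×1 (III)

MCCCLXXXIII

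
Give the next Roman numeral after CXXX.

CXXX = 130, so the next integer is 130 + 1 = 131

CXXXI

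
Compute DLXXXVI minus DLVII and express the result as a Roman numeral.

DLXXXVI = 586
DLVII = 557
586 - 557 = 29

XXIX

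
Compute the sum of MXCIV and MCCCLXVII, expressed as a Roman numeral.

MXCIV = 1094
MCCCLXVII = 1367
1094 + 1367 = 2461

MMCDLXI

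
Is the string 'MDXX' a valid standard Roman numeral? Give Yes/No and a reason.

'MDXX': Check the rules: uses only the symbols I, V, X, L, C, D, M; no symbol is repeated more than three times in a row; V, L and D each appear at most once; no smaller symbol precedes a larger one (values never increase from left to right). Value: M (1000) + D (500) + X (10) + X (10) = 1520. So it is a valid standard Roman numeral.

Yes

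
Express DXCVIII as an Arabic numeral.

DXCVIII: D=500, XC=90, V=5, I=1, I=1, I=1
500 + 90 + 5 + 1 + 1 + 1 = 598

598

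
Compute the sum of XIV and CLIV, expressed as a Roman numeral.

XIV = 14
CLIV = 154
14 + 154 = 168

CLXVIII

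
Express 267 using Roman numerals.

Convert 267 to Roman numerals:
  267 contains 2×100 (CC)
  67 contains 1×50 (L)
  17 contains 1×10 (X)
  7 contains 1×5 (V)
  2 contains 2×1 (II)

CCLXVII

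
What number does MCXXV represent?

MCXXV: M=1000, C=100, X=10, X=10, V=5
1000 + 100 + 10 + 10 + 5 = 1125

1125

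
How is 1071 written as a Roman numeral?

Convert 1071 to Roman numerals:
  1071 contains 1×1000 (M)
  71 contains 1×50 (L)
  21 contains 2×10 (XX)
  1 contains 1×1 (I)

MLXXI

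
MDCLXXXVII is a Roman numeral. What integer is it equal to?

MDCLXXXVII: M=1000, D=500, C=100, L=50, X=10, X=10, X=10, V=5, I=1, I=1
1000 + 500 + 100 + 50 + 10 + 10 + 10 + 5 + 1 + 1 = 1687

1687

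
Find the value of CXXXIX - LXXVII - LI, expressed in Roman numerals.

CXXXIX = 139, LXXVII = 77, LI = 51
139 - 77 = 62
62 - 51 = 11

XI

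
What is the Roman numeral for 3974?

Convert 3974 to Roman numerals:
  3974 contains 3×1000 (MMM)
  974 contains 1×900 (CM)
  74 contains 1×50 (L)
  24 contains 2×10 (XX)
  4 contains 1×4 (IV)

MMMCMLXXIV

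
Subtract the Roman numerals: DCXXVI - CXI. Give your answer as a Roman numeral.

DCXXVI = 626
CXI = 111
626 - 111 = 515

DXV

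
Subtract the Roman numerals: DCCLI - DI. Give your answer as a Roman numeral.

DCCLI = 751
DI = 501
751 - 501 = 250

CCL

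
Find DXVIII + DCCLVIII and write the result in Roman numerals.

DXVIII = 518
DCCLVIII = 758
518 + 758 = 1276

MCCLXXVI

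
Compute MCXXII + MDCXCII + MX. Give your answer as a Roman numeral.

MCXXII = 1122, MDCXCII = 1692, MX = 1010
1122 + 1692 = 2814
2814 + 1010 = 3824

MMMDCCCXXIV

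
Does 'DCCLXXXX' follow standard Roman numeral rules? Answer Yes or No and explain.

'DCCLXXXX': More than 3 consecutive X's

No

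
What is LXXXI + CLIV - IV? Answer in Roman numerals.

LXXXI = 81, CLIV = 154, IV = 4
81 + 154 = 235
235 - 4 = 231

CCXXXI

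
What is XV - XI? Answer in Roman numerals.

XV = 15
XI = 11
15 - 11 = 4

IV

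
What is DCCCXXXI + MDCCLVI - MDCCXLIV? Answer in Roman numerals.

DCCCXXXI = 831, MDCCLVI = 1756, MDCCXLIV = 1744
831 + 1756 = 2587
2587 - 1744 = 843

DCCCXLIII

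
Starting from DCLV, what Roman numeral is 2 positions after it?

DCLV = 655
655 + 2 = 657

DCLVII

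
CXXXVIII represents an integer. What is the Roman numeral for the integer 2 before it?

CXXXVIII = 138
138 - 2 = 136

CXXXVI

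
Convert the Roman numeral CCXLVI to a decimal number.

CCXLVI: C=100, C=100, XL=40, V=5, I=1
100 + 100 + 40 + 5 + 1 = 246

246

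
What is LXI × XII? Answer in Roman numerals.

LXI = 61
XII = 12
61 × 12 = 732

DCCXXXII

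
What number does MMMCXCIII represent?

MMMCXCIII: M=1000, M=1000, M=1000, C=100, XC=90, I=1, I=1, I=1
1000 + 1000 + 1000 + 100 + 90 + 1 + 1 + 1 = 3193

3193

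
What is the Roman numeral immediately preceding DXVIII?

DXVIII = 518; previous is 517

DXVII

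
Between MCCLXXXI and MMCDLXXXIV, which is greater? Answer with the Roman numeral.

MCCLXXXI = 1281
MMCDLXXXIV = 2484
2484 is larger

MMCDLXXXIV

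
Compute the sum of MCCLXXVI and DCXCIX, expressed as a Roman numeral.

MCCLXXVI = 1276
DCXCIX = 699
1276 + 699 = 1975

MCMLXXV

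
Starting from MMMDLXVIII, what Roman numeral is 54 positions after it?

MMMDLXVIII = 3568
3568 + 54 = 3622

MMMDCXXII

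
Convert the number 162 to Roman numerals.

Convert 162 to Roman numerals:
  162 contains 1×100 (C)
  62 contains 1×50 (L)
  12 contains 1×10 (X)
  2 contains 2×1 (II)

CLXII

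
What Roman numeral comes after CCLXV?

CCLXV = 265; next is 266

CCLXVI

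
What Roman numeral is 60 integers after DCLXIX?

DCLXIX = 669
669 + 60 = 729

DCCXXIX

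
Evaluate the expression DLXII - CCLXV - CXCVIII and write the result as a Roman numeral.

DLXII = 562, CCLXV = 265, CXCVIII = 198
562 - 265 = 297
297 - 198 = 99

XCIX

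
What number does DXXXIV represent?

DXXXIV: D=500, X=10, X=10, X=10, IV=4
500 + 10 + 10 + 10 + 4 = 534

534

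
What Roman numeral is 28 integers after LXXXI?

LXXXI = 81
81 + 28 = 109

CIX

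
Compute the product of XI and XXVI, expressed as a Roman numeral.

XI = 11
XXVI = 26
11 × 26 = 286

CCLXXXVI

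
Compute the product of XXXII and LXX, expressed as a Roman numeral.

XXXII = 32
LXX = 70
32 × 70 = 2240

MMCCXL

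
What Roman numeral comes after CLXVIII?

CLXVIII = 168, so the next integer is 168 + 1 = 169

CLXIX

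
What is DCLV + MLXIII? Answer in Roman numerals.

DCLV = 655
MLXIII = 1063
655 + 1063 = 1718

MDCCXVIII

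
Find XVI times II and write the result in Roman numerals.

XVI = 16
II = 2
16 × 2 = 32

XXXII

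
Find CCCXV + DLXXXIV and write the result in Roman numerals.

CCCXV = 315
DLXXXIV = 584
315 + 584 = 899

DCCCXCIX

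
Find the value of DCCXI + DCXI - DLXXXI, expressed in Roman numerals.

DCCXI = 711, DCXI = 611, DLXXXI = 581
711 + 611 = 1322
1322 - 581 = 741

DCCXLI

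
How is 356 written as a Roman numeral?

Convert 356 to Roman numerals:
  356 contains 3×100 (CCC)
  56 contains 1×50 (L)
  6 contains 1×5 (V)
  1 contains 1×1 (I)

CCCLVI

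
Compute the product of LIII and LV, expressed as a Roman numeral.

LIII = 53
LV = 55
53 × 55 = 2915

MMCMXV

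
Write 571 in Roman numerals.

Convert 571 to Roman numerals:
  571 contains 1×500 (D)
  71 contains 1×50 (L)
  21 contains 2×10 (XX)
  1 contains 1×1 (I)

DLXXI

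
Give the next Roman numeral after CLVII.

CLVII = 157; next is 158

CLVIII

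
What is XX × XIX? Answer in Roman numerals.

XX = 20
XIX = 19
20 × 19 = 380

CCCLXXX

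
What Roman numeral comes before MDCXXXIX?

MDCXXXIX = 1639, so the previous integer is 1639 - 1 = 1638

MDCXXXVIII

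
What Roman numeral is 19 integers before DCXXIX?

DCXXIX = 629
629 - 19 = 610

DCX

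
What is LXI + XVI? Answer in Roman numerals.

LXI = 61
XVI = 16
61 + 16 = 77

LXXVII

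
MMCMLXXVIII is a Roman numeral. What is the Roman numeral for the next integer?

MMCMLXXVIII = 2978; next is 2979

MMCMLXXIX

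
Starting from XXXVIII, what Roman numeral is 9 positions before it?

XXXVIII = 38
38 - 9 = 29

XXIX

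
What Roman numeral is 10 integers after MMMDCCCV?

MMMDCCCV = 3805
3805 + 10 = 3815

MMMDCCCXV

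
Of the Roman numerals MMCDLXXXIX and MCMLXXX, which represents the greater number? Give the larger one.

MMCDLXXXIX = 2489
MCMLXXX = 1980
2489 is larger

MMCDLXXXIX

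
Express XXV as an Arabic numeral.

XXV: X=10, X=10, V=5
10 + 10 + 5 = 25

25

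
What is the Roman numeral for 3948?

Convert 3948 to Roman numerals:
  3948 contains 3×1000 (MMM)
  948 contains 1×900 (CM)
  48 contains 1×40 (XL)
  8 contains 1×5 (V)
  3 contains 3×1 (III)

MMMCMXLVIII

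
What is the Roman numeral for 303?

Convert 303 to Roman numerals:
  303 contains 3×100 (CCC)
  3 contains 3×1 (III)

CCCIII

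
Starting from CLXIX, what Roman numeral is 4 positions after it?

CLXIX = 169
169 + 4 = 173

CLXXIII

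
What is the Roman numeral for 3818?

Convert 3818 to Roman numerals:
  3818 contains 3×1000 (MMM)
  818 contains 1×500 (D)
  318 contains 3×100 (CCC)
  18 contains 1×10 (X)
  8 contains 1×5 (V)
  3 contains 3×1 (III)

MMMDCCCXVIII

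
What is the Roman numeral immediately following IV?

IV = 4; next is 5

V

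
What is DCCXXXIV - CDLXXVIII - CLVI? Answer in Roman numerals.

DCCXXXIV = 734, CDLXXVIII = 478, CLVI = 156
734 - 478 = 256
256 - 156 = 100

C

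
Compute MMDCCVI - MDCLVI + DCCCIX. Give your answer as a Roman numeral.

MMDCCVI = 2706, MDCLVI = 1656, DCCCIX = 809
2706 - 1656 = 1050
1050 + 809 = 1859

MDCCCLIX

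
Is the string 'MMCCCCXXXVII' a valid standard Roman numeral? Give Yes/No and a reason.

'MMCCCCXXXVII': More than 3 consecutive C's

No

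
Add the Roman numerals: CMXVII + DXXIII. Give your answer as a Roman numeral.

CMXVII = 917
DXXIII = 523
917 + 523 = 1440

MCDXL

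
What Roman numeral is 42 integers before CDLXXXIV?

CDLXXXIV = 484
484 - 42 = 442

CDXLII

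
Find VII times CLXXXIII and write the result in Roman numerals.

VII = 7
CLXXXIII = 183
7 × 183 = 1281

MCCLXXXI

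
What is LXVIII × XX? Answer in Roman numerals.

LXVIII = 68
XX = 20
68 × 20 = 1360

MCCCLX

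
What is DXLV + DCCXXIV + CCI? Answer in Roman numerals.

DXLV = 545, DCCXXIV = 724, CCI = 201
545 + 724 = 1269
1269 + 201 = 1470

MCDLXX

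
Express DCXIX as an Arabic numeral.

DCXIX: D=500, C=100, X=10, IX=9
500 + 100 + 10 + 9 = 619

619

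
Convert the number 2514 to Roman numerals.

Convert 2514 to Roman numerals:
  2514 contains 2×1000 (MM)
  514 contains 1×500 (D)
  14 contains 1×10 (X)
  4 contains 1×4 (IV)

MMDXIV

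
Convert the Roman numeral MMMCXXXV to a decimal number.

MMMCXXXV: M=1000, M=1000, M=1000, C=100, X=10, X=10, X=10, V=5
1000 + 1000 + 1000 + 100 + 10 + 10 + 10 + 5 = 3135

3135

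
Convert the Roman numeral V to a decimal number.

V: V=5

5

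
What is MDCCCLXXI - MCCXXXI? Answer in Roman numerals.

MDCCCLXXI = 1871
MCCXXXI = 1231
1871 - 1231 = 640

DCXL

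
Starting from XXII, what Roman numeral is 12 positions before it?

XXII = 22
22 - 12 = 10

X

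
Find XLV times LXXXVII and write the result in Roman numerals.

XLV = 45
LXXXVII = 87
45 × 87 = 3915

MMMCMXV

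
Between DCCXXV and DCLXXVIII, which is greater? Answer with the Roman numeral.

DCCXXV = 725
DCLXXVIII = 678
725 is larger

DCCXXV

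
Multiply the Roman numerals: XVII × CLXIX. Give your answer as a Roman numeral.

XVII = 17
CLXIX = 169
17 × 169 = 2873

MMDCCCLXXIII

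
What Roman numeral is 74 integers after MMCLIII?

MMCLIII = 2153
2153 + 74 = 2227

MMCCXXVII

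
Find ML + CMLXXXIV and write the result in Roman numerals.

ML = 1050
CMLXXXIV = 984
1050 + 984 = 2034

MMXXXIV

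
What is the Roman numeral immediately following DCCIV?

DCCIV = 704, so the next integer is 704 + 1 = 705

DCCV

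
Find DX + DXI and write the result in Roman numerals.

DX = 510
DXI = 511
510 + 511 = 1021

MXXI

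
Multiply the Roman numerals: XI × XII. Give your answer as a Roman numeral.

XI = 11
XII = 12
11 × 12 = 132

CXXXII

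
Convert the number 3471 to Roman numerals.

Convert 3471 to Roman numerals:
  3471 contains 3×1000 (MMM)
  471 contains 1×400 (CD)
  71 contains 1×50 (L)
  21 contains 2×10 (XX)
  1 contains 1×1 (I)

MMMCDLXXI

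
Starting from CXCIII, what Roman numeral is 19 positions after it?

CXCIII = 193
193 + 19 = 212

CCXII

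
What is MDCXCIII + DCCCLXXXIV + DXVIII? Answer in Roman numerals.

MDCXCIII = 1693, DCCCLXXXIV = 884, DXVIII = 518
1693 + 884 = 2577
2577 + 518 = 3095

MMMXCV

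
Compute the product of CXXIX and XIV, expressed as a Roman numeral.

CXXIX = 129
XIV = 14
129 × 14 = 1806

MDCCCVI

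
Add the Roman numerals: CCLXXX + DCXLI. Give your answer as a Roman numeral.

CCLXXX = 280
DCXLI = 641
280 + 641 = 921

CMXXI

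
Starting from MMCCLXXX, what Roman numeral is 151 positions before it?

MMCCLXXX = 2280
2280 - 151 = 2129

MMCXXIX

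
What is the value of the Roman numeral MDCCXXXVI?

MDCCXXXVI: M=1000, D=500, C=100, C=100, X=10, X=10, X=10, V=5, I=1
1000 + 500 + 100 + 100 + 10 + 10 + 10 + 5 + 1 = 1736

1736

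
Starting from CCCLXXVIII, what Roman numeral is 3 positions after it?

CCCLXXVIII = 378
378 + 3 = 381

CCCLXXXI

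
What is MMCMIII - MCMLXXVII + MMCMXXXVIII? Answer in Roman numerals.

MMCMIII = 2903, MCMLXXVII = 1977, MMCMXXXVIII = 2938
2903 - 1977 = 926
926 + 2938 = 3864

MMMDCCCLXIV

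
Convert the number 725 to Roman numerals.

Convert 725 to Roman numerals:
  725 contains 1×500 (D)
  225 contains 2×100 (CC)
  25 contains 2×10 (XX)
  5 contains 1×5 (V)

DCCXXV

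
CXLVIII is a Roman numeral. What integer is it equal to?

CXLVIII: C=100, XL=40, V=5, I=1, I=1, I=1
100 + 40 + 5 + 1 + 1 + 1 = 148

148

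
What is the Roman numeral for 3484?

Convert 3484 to Roman numerals:
  3484 contains 3×1000 (MMM)
  484 contains 1×400 (CD)
  84 contains 1×50 (L)
  34 contains 3×10 (XXX)
  4 contains 1×4 (IV)

MMMCDLXXXIV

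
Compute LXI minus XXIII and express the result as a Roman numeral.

LXI = 61
XXIII = 23
61 - 23 = 38

XXXVIII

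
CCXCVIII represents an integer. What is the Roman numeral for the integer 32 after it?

CCXCVIII = 298
298 + 32 = 330

CCCXXX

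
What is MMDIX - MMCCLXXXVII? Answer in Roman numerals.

MMDIX = 2509
MMCCLXXXVII = 2287
2509 - 2287 = 222

CCXXII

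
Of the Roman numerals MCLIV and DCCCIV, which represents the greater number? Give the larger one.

MCLIV = 1154
DCCCIV = 804
1154 is larger

MCLIV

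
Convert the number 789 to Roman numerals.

Convert 789 to Roman numerals:
  789 contains 1×500 (D)
  289 contains 2×100 (CC)
  89 contains 1×50 (L)
  39 contains 3×10 (XXX)
  9 contains 1×9 (IX)

DCCLXXXIX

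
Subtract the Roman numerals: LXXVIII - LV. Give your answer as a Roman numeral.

LXXVIII = 78
LV = 55
78 - 55 = 23

XXIII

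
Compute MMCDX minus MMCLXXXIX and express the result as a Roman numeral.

MMCDX = 2410
MMCLXXXIX = 2189
2410 - 2189 = 221

CCXXI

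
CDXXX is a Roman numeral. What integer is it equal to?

CDXXX: CD=400, X=10, X=10, X=10
400 + 10 + 10 + 10 = 430

430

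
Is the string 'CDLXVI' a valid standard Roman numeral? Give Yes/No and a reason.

'CDLXVI': Check the rules: uses only the symbols I, V, X, L, C, D, M; no symbol is repeated more than three times in a row; V, L and D each appear at most once; the only place a smaller symbol precedes a larger one is the allowed subtractive pair CD, the symbol right after such a pair (if any) is smaller than the pair's first symbol, and otherwise the values never increase from left to right. Value: CD (400) + L (50) + X (10) + V (5) + I (1) = 466. So it is a valid standard Roman numeral.

Yes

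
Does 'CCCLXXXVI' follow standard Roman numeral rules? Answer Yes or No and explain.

'CCCLXXXVI': Check the rules: uses only the symbols I, V, X, L, C, D, M; no symbol is repeated more than three times in a row; V, L and D each appear at most once; no smaller symbol precedes a larger one (values never increase from left to right). Value: C (100) + C (100) + C (100) + L (50) + X (10) + X (10) + X (10) + V (5) + I (1) = 386. So it is a valid standard Roman numeral.

Yes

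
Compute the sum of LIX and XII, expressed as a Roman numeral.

LIX = 59
XII = 12
59 + 12 = 71

LXXI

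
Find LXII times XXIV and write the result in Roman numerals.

LXII = 62
XXIV = 24
62 × 24 = 1488

MCDLXXXVIII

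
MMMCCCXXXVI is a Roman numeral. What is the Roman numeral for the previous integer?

MMMCCCXXXVI = 3336, so the previous integer is 3336 - 1 = 3335

MMMCCCXXXV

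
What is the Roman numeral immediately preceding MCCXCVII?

MCCXCVII = 1297; previous is 1296

MCCXCVI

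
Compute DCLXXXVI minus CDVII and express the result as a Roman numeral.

DCLXXXVI = 686
CDVII = 407
686 - 407 = 279

CCLXXIX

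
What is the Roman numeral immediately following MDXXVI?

MDXXVI = 1526; next is 1527

MDXXVII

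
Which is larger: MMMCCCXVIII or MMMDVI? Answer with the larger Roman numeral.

MMMCCCXVIII = 3318
MMMDVI = 3506
3506 is larger

MMMDVI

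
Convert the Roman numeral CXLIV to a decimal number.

CXLIV: C=100, XL=40, IV=4
100 + 40 + 4 = 144

144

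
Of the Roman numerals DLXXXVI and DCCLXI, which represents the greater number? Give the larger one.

DLXXXVI = 586
DCCLXI = 761
761 is larger

DCCLXI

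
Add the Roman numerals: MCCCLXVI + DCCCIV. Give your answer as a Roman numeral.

MCCCLXVI = 1366
DCCCIV = 804
1366 + 804 = 2170

MMCLXX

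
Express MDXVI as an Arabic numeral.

MDXVI: M=1000, D=500, X=10, V=5, I=1
1000 + 500 + 10 + 5 + 1 = 1516

1516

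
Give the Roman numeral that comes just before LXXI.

LXXI = 71; previous is 70

LXX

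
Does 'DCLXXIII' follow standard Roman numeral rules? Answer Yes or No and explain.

'DCLXXIII': Check the rules: uses only the symbols I, V, X, L, C, D, M; no symbol is repeated more than three times in a row; V, L and D each appear at most once; no smaller symbol precedes a larger one (values never increase from left to right). Value: D (500) + C (100) + L (50) + X (10) + X (10) + I (1) + I (1) + I (1) = 673. So it is a valid standard Roman numeral.

Yes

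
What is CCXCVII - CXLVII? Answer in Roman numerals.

CCXCVII = 297
CXLVII = 147
297 - 147 = 150

CL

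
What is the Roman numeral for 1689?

Convert 1689 to Roman numerals:
  1689 contains 1×1000 (M)
  689 contains 1×500 (D)
  189 contains 1×100 (C)
  89 contains 1×50 (L)
  39 contains 3×10 (XXX)
  9 contains 1×9 (IX)

MDCLXXXIX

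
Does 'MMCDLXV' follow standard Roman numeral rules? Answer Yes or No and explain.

'MMCDLXV': Check the rules: uses only the symbols I, V, X, L, C, D, M; no symbol is repeated more than three times in a row; V, L and D each appear at most once; the only place a smaller symbol precedes a larger one is the allowed subtractive pair CD, the symbol right after such a pair (if any) is smaller than the pair's first symbol, and otherwise the values never increase from left to right. Value: M (1000) + M (1000) + CD (400) + L (50) + X (10) + V (5) = 2465. So it is a valid standard Roman numeral.

Yes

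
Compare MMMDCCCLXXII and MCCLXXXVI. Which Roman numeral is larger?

MMMDCCCLXXII = 3872
MCCLXXXVI = 1286
3872 is larger

MMMDCCCLXXII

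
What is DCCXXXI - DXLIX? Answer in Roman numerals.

DCCXXXI = 731
DXLIX = 549
731 - 549 = 182

CLXXXII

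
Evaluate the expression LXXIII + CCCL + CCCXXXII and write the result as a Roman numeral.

LXXIII = 73, CCCL = 350, CCCXXXII = 332
73 + 350 = 423
423 + 332 = 755

DCCLV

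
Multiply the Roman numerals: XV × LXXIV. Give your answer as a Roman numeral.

XV = 15
LXXIV = 74
15 × 74 = 1110

MCX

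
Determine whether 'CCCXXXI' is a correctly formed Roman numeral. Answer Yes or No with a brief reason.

'CCCXXXI': Check the rules: uses only the symbols I, V, X, L, C, D, M; no symbol is repeated more than three times in a row; V, L and D each appear at most once; no smaller symbol precedes a larger one (values never increase from left to right). Value: C (100) + C (100) + C (100) + X (10) + X (10) + X (10) + I (1) = 331. So it is a valid standard Roman numeral.

Yes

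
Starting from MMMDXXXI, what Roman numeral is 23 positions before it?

MMMDXXXI = 3531
3531 - 23 = 3508

MMMDVIII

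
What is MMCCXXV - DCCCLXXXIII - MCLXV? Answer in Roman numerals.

MMCCXXV = 2225, DCCCLXXXIII = 883, MCLXV = 1165
2225 - 883 = 1342
1342 - 1165 = 177

CLXXVII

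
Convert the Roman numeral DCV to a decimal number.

DCV: D=500, C=100, V=5
500 + 100 + 5 = 605

605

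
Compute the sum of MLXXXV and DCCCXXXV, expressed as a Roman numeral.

MLXXXV = 1085
DCCCXXXV = 835
1085 + 835 = 1920

MCMXX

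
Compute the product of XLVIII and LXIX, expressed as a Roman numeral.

XLVIII = 48
LXIX = 69
48 × 69 = 3312

MMMCCCXII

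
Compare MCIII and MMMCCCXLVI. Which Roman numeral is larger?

MCIII = 1103
MMMCCCXLVI = 3346
3346 is larger

MMMCCCXLVI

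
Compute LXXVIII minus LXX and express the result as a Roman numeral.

LXXVIII = 78
LXX = 70
78 - 70 = 8

VIII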